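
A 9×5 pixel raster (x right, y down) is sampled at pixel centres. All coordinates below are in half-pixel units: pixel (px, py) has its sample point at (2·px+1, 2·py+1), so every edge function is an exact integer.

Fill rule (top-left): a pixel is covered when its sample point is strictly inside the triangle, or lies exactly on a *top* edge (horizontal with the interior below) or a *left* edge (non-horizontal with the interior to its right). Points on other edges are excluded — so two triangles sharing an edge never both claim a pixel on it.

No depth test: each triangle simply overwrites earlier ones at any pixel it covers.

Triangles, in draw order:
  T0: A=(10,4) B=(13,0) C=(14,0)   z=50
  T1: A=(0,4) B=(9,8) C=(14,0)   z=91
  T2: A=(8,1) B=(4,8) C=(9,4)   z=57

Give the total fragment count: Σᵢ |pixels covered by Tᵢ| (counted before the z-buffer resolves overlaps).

T0:
  2·area = 4
  edge (10, 4)→(13, 0): d=(3,-4) top-left  bias=+0
  edge (13, 0)→(14, 0): d=(1,0) top-left  bias=+0
  edge (14, 0)→(10, 4): d=(-4,4) right/bottom  bias=-1
    (6,0)@(13, 1): e=[3,1,0] → .  [on edge]
    (5,1)@(11, 3): e=[1,3,0] → .  [on edge]
    (4,2)@(9, 5): e=[-1,5,0] → .  [on edge]
    (3,3)@(7, 7): e=[-3,7,0] → .  [on edge]
    (2,4)@(5, 9): e=[-5,9,0] → .  [on edge]
  covered (0 px):
    . . . . . . . . .
    . . . . . . . . .
    . . . . . . . . .
    . . . . . . . . .
    . . . . . . . . .
T1:
  2·area = 92  (B↔C swapped to make it positive)
  edge (0, 4)→(14, 0): d=(14,-4) top-left  bias=+0
  edge (14, 0)→(9, 8): d=(-5,8) right/bottom  bias=-1
  edge (9, 8)→(0, 4): d=(-9,-4) top-left  bias=+0
    (5,0)@(11, 1): e=[2,19,71] → X
    (6,0)@(13, 1): e=[10,3,79] → X
    (7,0)@(15, 1): e=[18,-13,87] → .
    (2,1)@(5, 3): e=[6,57,29] → X
    (3,1)@(7, 3): e=[14,41,37] → X
    (4,1)@(9, 3): e=[22,25,45] → X
    (6,1)@(13, 3): e=[38,-7,61] → .
    (1,2)@(3, 5): e=[26,63,3] → X
    (5,2)@(11, 5): e=[58,-1,35] → .
    (1,3)@(3, 7): e=[54,53,-15] → .
    (2,3)@(5, 7): e=[62,37,-7] → .
    (3,3)@(7, 7): e=[70,21,1] → X
  covered (12 px):
    . . . . . X X . .
    . . X X X X . . .
    . X X X X . . . .
    . . . X X . . . .
    . . . . . . . . .
T2:
  2·area = 19  (B↔C swapped to make it positive)
  edge (8, 1)→(9, 4): d=(1,3) right/bottom  bias=-1
  edge (9, 4)→(4, 8): d=(-5,4) right/bottom  bias=-1
  edge (4, 8)→(8, 1): d=(4,-7) top-left  bias=+0
    (3,1)@(7, 3): e=[5,13,1] → X
    (4,1)@(9, 3): e=[-1,5,15] → .
    (3,2)@(7, 5): e=[7,3,9] → X
    (4,2)@(9, 5): e=[1,-5,23] → .
    (2,3)@(5, 7): e=[15,1,3] → X
    (3,3)@(7, 7): e=[9,-7,17] → .
    (2,4)@(5, 9): e=[17,-9,11] → .
  covered (3 px):
    . . . . . . . . .
    . . . X . . . . .
    . . . X . . . . .
    . . X . . . . . .
    . . . . . . . . .

Result: 15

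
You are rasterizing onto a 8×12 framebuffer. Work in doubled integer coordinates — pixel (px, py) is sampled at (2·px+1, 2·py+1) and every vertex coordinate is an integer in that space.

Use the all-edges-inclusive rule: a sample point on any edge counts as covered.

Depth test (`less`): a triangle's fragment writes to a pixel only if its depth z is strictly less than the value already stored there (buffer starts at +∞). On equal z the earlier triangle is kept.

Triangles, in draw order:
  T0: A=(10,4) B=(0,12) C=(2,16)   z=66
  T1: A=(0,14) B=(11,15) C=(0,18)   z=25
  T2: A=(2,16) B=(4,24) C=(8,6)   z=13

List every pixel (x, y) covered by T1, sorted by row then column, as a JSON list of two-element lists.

T0:
  2·area = 56  (B↔C swapped to make it positive)
  edge (10, 4)→(2, 16): d=(-8,12) inclusive
  edge (2, 16)→(0, 12): d=(-2,-4) inclusive
  edge (0, 12)→(10, 4): d=(10,-8) inclusive
    (4,2)@(9, 5): e=[4,50,2] → #
    (5,2)@(11, 5): e=[-20,58,18] → ·
    (3,3)@(7, 7): e=[12,38,6] → #
    (4,3)@(9, 7): e=[-12,46,22] → ·
    (2,4)@(5, 9): e=[20,26,10] → #
    (3,4)@(7, 9): e=[-4,34,26] → ·
    (1,5)@(3, 11): e=[28,14,14] → #
    (3,5)@(7, 11): e=[-20,30,46] → ·
    (0,6)@(1, 13): e=[36,2,18] → #
    (2,6)@(5, 13): e=[-12,18,50] → ·
    (0,7)@(1, 15): e=[20,-2,38] → ·
    (1,7)@(3, 15): e=[-4,6,54] → ·
  covered (7 px):
    · · · · · · · ·
    · · · · · · · ·
    · · · · # · · ·
    · · · # · · · ·
    · · # · · · · ·
    · # # · · · · ·
    # # · · · · · ·
    · · · · · · · ·
    · · · · · · · ·
    · · · · · · · ·
    · · · · · · · ·
    · · · · · · · ·
T1:
  2·area = 44
  edge (0, 14)→(11, 15): d=(11,1) inclusive
  edge (11, 15)→(0, 18): d=(-11,3) inclusive
  edge (0, 18)→(0, 14): d=(0,-4) inclusive
    (0,7)@(1, 15): e=[10,30,4] → #
    (1,7)@(3, 15): e=[8,24,12] → #
    (2,7)@(5, 15): e=[6,18,20] → #
    (3,7)@(7, 15): e=[4,12,28] → #
    (4,7)@(9, 15): e=[2,6,36] → #
    (5,7)@(11, 15): e=[0,0,44] → #  [on edge]
    (6,7)@(13, 15): e=[-2,-6,52] → ·
    (0,8)@(1, 17): e=[32,8,4] → #
    (2,8)@(5, 17): e=[28,-4,20] → ·
    (3,8)@(7, 17): e=[26,-10,28] → ·
    (4,8)@(9, 17): e=[24,-16,36] → ·
    (5,8)@(11, 17): e=[22,-22,44] → ·
  covered (8 px):
    · · · · · · · ·
    · · · · · · · ·
    · · · · · · · ·
    · · · · · · · ·
    · · · · · · · ·
    · · · · · · · ·
    · · · · · · · ·
    # # # # # # · ·
    # # · · · · · ·
    · · · · · · · ·
    · · · · · · · ·
    · · · · · · · ·
T2:
  2·area = 68  (B↔C swapped to make it positive)
  edge (2, 16)→(8, 6): d=(6,-10) inclusive
  edge (8, 6)→(4, 24): d=(-4,18) inclusive
  edge (4, 24)→(2, 16): d=(-2,-8) inclusive
    (5,0)@(11, 1): e=[0,-34,102] → ·  [on edge]
    (3,4)@(7, 9): e=[8,6,54] → #
    (4,4)@(9, 9): e=[28,-30,70] → ·
    (2,5)@(5, 11): e=[0,34,34] → #  [on edge]
    (3,5)@(7, 11): e=[20,-2,50] → ·
    (2,6)@(5, 13): e=[12,26,30] → #
    (3,6)@(7, 13): e=[32,-10,46] → ·
    (1,7)@(3, 15): e=[4,54,10] → #
    (3,7)@(7, 15): e=[44,-18,42] → ·
    (1,8)@(3, 17): e=[16,46,6] → #
    (3,8)@(7, 17): e=[56,-26,38] → ·
    (1,9)@(3, 19): e=[28,38,2] → #
  covered (9 px):
    · · · · · · · ·
    · · · · · · · ·
    · · · · · · · ·
    · · · · · · · ·
    · · · # · · · ·
    · · # · · · · ·
    · · # · · · · ·
    · # # · · · · ·
    · # # · · · · ·
    · # # · · · · ·
    · · · · · · · ·
    · · · · · · · ·

Result: [[0,7],[1,7],[2,7],[3,7],[4,7],[5,7],[0,8],[1,8]]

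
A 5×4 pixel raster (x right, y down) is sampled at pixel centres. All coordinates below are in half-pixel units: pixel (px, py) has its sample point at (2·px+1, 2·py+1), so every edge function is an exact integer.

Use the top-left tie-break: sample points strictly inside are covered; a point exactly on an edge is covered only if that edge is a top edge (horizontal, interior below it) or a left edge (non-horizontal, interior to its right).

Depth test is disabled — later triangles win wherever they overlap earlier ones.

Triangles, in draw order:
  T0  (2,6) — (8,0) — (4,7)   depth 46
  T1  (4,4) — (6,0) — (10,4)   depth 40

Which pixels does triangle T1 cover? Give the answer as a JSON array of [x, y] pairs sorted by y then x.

T0:
  2·area = 18
  edge (2, 6)→(8, 0): d=(6,-6) top-left  bias=+0
  edge (8, 0)→(4, 7): d=(-4,7) right/bottom  bias=-1
  edge (4, 7)→(2, 6): d=(-2,-1) top-left  bias=+0
    (3,0)@(7, 1): e=[0,3,15] → X  [on edge]
    (4,0)@(9, 1): e=[12,-11,17] → .
    (2,1)@(5, 3): e=[0,9,9] → X  [on edge]
    (3,1)@(7, 3): e=[12,-5,11] → .
    (1,2)@(3, 5): e=[0,15,3] → X  [on edge]
    (3,2)@(7, 5): e=[24,-13,7] → .
    (0,3)@(1, 7): e=[0,21,-3] → .  [on edge]
    (1,3)@(3, 7): e=[12,7,-1] → .
    (2,3)@(5, 7): e=[24,-7,1] → .
  covered (4 px):
    . . . X .
    . . X . .
    . X X . .
    . . . . .
T1:
  2·area = 24
  edge (4, 4)→(6, 0): d=(2,-4) top-left  bias=+0
  edge (6, 0)→(10, 4): d=(4,4) right/bottom  bias=-1
  edge (10, 4)→(4, 4): d=(-6,0) right/bottom  bias=-1
    (3,0)@(7, 1): e=[6,0,18] → .  [on edge]
    (2,1)@(5, 3): e=[2,16,6] → X
    (3,1)@(7, 3): e=[10,8,6] → X
    (4,1)@(9, 3): e=[18,0,6] → .  [on edge]
    (2,2)@(5, 5): e=[6,24,-6] → .
    (3,2)@(7, 5): e=[14,16,-6] → .
  covered (2 px):
    . . . . .
    . . X X .
    . . . . .
    . . . . .

Result: [[2,1],[3,1]]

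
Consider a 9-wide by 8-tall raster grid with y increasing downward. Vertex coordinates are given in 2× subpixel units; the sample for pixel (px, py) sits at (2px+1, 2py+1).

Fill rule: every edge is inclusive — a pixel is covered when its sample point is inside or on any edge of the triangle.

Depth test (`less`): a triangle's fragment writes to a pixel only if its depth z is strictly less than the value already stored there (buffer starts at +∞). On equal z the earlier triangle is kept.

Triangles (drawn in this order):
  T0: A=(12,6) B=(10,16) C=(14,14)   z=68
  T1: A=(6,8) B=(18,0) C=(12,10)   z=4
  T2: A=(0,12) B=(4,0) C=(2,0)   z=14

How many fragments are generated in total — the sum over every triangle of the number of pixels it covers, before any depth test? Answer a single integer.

T0:
  2·area = 36  (B↔C swapped to make it positive)
  edge (12, 6)→(14, 14): d=(2,8) inclusive
  edge (14, 14)→(10, 16): d=(-4,2) inclusive
  edge (10, 16)→(12, 6): d=(2,-10) inclusive
    (6,0)@(13, 1): e=[-18,54,0] → .  [on edge]
    (5,5)@(11, 11): e=[18,18,0] → X  [on edge]
    (6,5)@(13, 11): e=[2,14,20] → X
    (7,5)@(15, 11): e=[-14,10,40] → .
    (5,6)@(11, 13): e=[22,10,4] → X
    (7,6)@(15, 13): e=[-10,2,44] → .
    (5,7)@(11, 15): e=[26,2,8] → X
    (6,7)@(13, 15): e=[10,-2,28] → .
  covered (5 px):
    . . . . . . . . .
    . . . . . . . . .
    . . . . . . . . .
    . . . . . . . . .
    . . . . . . . . .
    . . . . . X X . .
    . . . . . X X . .
    . . . . . X . . .
T1:
  2·area = 72
  edge (6, 8)→(18, 0): d=(12,-8) inclusive
  edge (18, 0)→(12, 10): d=(-6,10) inclusive
  edge (12, 10)→(6, 8): d=(-6,-2) inclusive
    (8,0)@(17, 1): e=[4,4,64] → X
    (7,1)@(15, 3): e=[12,12,48] → X
    (8,1)@(17, 3): e=[28,-8,52] → .
    (5,2)@(11, 5): e=[4,40,28] → X
    (6,2)@(13, 5): e=[20,20,32] → X
    (7,2)@(15, 5): e=[36,0,36] → X  [on edge]
    (8,2)@(17, 5): e=[52,-20,40] → .
    (1,3)@(3, 7): e=[-36,108,0] → .  [on edge]
    (4,3)@(9, 7): e=[12,48,12] → X
    (7,3)@(15, 7): e=[60,-12,24] → .
    (4,4)@(9, 9): e=[36,36,0] → X  [on edge]
    (6,4)@(13, 9): e=[68,-4,8] → .
    (7,5)@(15, 11): e=[108,-36,0] → .  [on edge]
    (4,7)@(9, 15): e=[108,0,-36] → .  [on edge]
  covered (10 px):
    . . . . . . . . X
    . . . . . . . X .
    . . . . . X X X .
    . . . . X X X . .
    . . . . X X . . .
    . . . . . . . . .
    . . . . . . . . .
    . . . . . . . . .
T2:
  2·area = 24  (B↔C swapped to make it positive)
  edge (0, 12)→(2, 0): d=(2,-12) inclusive
  edge (2, 0)→(4, 0): d=(2,0) inclusive
  edge (4, 0)→(0, 12): d=(-4,12) inclusive
    (1,0)@(3, 1): e=[14,2,8] → X
    (2,0)@(5, 1): e=[38,2,-16] → .
    (1,1)@(3, 3): e=[18,6,0] → X  [on edge]
    (2,1)@(5, 3): e=[42,6,-24] → .
    (1,2)@(3, 5): e=[22,10,-8] → .
    (0,3)@(1, 7): e=[2,14,8] → X
    (1,3)@(3, 7): e=[26,14,-16] → .
    (0,4)@(1, 9): e=[6,18,0] → X  [on edge]
    (1,4)@(3, 9): e=[30,18,-24] → .
    (0,5)@(1, 11): e=[10,22,-8] → .
  covered (4 px):
    . X . . . . . . .
    . X . . . . . . .
    . . . . . . . . .
    X . . . . . . . .
    X . . . . . . . .
    . . . . . . . . .
    . . . . . . . . .
    . . . . . . . . .

Final: 19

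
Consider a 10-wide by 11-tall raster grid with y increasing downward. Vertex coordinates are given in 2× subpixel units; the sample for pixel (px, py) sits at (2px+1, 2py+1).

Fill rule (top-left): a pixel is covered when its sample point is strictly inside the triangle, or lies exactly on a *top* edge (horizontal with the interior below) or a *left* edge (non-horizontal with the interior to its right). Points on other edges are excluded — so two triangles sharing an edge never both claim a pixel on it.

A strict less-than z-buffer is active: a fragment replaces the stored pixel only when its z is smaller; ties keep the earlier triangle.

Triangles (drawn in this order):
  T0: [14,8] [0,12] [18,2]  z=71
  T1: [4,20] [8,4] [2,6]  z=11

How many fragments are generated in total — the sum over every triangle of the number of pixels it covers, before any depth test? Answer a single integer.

T0:
  2·area = 68
  edge (14, 8)→(0, 12): d=(-14,4) right/bottom  bias=-1
  edge (0, 12)→(18, 2): d=(18,-10) top-left  bias=+0
  edge (18, 2)→(14, 8): d=(-4,6) right/bottom  bias=-1
    (8,1)@(17, 3): e=[58,8,2] → X
    (9,1)@(19, 3): e=[50,28,-10] → .
    (6,2)@(13, 5): e=[46,4,18] → X
    (7,2)@(15, 5): e=[38,24,6] → X
    (8,2)@(17, 5): e=[30,44,-6] → .
    (4,3)@(9, 7): e=[34,0,34] → X  [on edge]
    (5,3)@(11, 7): e=[26,20,22] → X
    (7,3)@(15, 7): e=[10,60,-2] → .
    (3,4)@(7, 9): e=[14,16,38] → X
    (5,4)@(11, 9): e=[-2,56,14] → .
    (6,4)@(13, 9): e=[-10,76,2] → .
    (1,5)@(3, 11): e=[2,12,54] → X
  covered (9 px):
    . . . . . . . . . .
    . . . . . . . . X .
    . . . . . . X X . .
    . . . . X X X . . .
    . . . X X . . . . .
    . X . . . . . . . .
    . . . . . . . . . .
    . . . . . . . . . .
    . . . . . . . . . .
    . . . . . . . . . .
    . . . . . . . . . .
T1:
  2·area = 88  (B↔C swapped to make it positive)
  edge (4, 20)→(2, 6): d=(-2,-14) top-left  bias=+0
  edge (2, 6)→(8, 4): d=(6,-2) top-left  bias=+0
  edge (8, 4)→(4, 20): d=(-4,16) right/bottom  bias=-1
    (8,0)@(17, 1): e=[220,0,-132] → .  [on edge]
    (5,1)@(11, 3): e=[132,0,-44] → .  [on edge]
    (2,2)@(5, 5): e=[44,0,44] → X  [on edge]
    (3,2)@(7, 5): e=[72,4,12] → X
    (4,2)@(9, 5): e=[100,8,-20] → .
    (1,3)@(3, 7): e=[12,8,68] → X
    (4,3)@(9, 7): e=[96,20,-28] → .
    (1,4)@(3, 9): e=[8,20,60] → X
    (3,4)@(7, 9): e=[64,28,-4] → .
    (1,5)@(3, 11): e=[4,32,52] → X
    (3,5)@(7, 11): e=[60,40,-12] → .
    (1,6)@(3, 13): e=[0,44,44] → X  [on edge]
  covered (12 px):
    . . . . . . . . . .
    . . . . . . . . . .
    . . X X . . . . . .
    . X X X . . . . . .
    . X X . . . . . . .
    . X X . . . . . . .
    . X X . . . . . . .
    . . X . . . . . . .
    . . . . . . . . . .
    . . . . . . . . . .
    . . . . . . . . . .

Answer: 21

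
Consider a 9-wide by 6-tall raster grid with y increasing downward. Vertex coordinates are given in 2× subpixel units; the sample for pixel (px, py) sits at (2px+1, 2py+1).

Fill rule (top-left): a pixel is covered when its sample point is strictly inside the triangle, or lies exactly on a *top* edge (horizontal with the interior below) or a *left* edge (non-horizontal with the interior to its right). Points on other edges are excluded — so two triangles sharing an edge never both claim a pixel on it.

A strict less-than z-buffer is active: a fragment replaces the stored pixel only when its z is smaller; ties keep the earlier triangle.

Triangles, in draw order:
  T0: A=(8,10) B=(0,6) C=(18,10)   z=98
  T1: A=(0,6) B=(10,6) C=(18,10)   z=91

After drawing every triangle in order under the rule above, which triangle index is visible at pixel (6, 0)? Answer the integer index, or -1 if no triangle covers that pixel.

T0:
  2·area = 40
  edge (8, 10)→(0, 6): d=(-8,-4) top-left  bias=+0
  edge (0, 6)→(18, 10): d=(18,4) right/bottom  bias=-1
  edge (18, 10)→(8, 10): d=(-10,0) right/bottom  bias=-1
    (1,3)@(3, 7): e=[4,6,30] → #
    (2,3)@(5, 7): e=[12,-2,30] → ·
    (1,4)@(3, 9): e=[-12,42,10] → ·
    (3,4)@(7, 9): e=[4,26,10] → #
    (4,4)@(9, 9): e=[12,18,10] → #
    (5,4)@(11, 9): e=[20,10,10] → #
    (6,4)@(13, 9): e=[28,2,10] → #
    (7,4)@(15, 9): e=[36,-6,10] → ·
    (3,5)@(7, 11): e=[-12,62,-10] → ·
    (4,5)@(9, 11): e=[-4,54,-10] → ·
    (5,5)@(11, 11): e=[4,46,-10] → ·
    (6,5)@(13, 11): e=[12,38,-10] → ·
  covered (5 px):
    · · · · · · · · ·
    · · · · · · · · ·
    · · · · · · · · ·
    · # · · · · · · ·
    · · · # # # # · ·
    · · · · · · · · ·
T1:
  2·area = 40
  edge (0, 6)→(10, 6): d=(10,0) top-left  bias=+0
  edge (10, 6)→(18, 10): d=(8,4) right/bottom  bias=-1
  edge (18, 10)→(0, 6): d=(-18,-4) top-left  bias=+0
    (2,3)@(5, 7): e=[10,28,2] → #
    (3,3)@(7, 7): e=[10,20,10] → #
    (4,3)@(9, 7): e=[10,12,18] → #
    (5,3)@(11, 7): e=[10,4,26] → #
    (6,3)@(13, 7): e=[10,-4,34] → ·
    (2,4)@(5, 9): e=[30,44,-34] → ·
    (3,4)@(7, 9): e=[30,36,-26] → ·
    (4,4)@(9, 9): e=[30,28,-18] → ·
    (5,4)@(11, 9): e=[30,20,-10] → ·
    (7,4)@(15, 9): e=[30,4,6] → #
    (8,4)@(17, 9): e=[30,-4,14] → ·
    (7,5)@(15, 11): e=[50,20,-30] → ·
  covered (5 px):
    · · · · · · · · ·
    · · · · · · · · ·
    · · · · · · · · ·
    · · # # # # · · ·
    · · · · · · · # ·
    · · · · · · · · ·

Z-buffer (winner per pixel, '.' = empty):
  . . . . . . . . .
  . . . . . . . . .
  . . . . . . . . .
  . 0 1 1 1 1 . . .
  . . . 0 0 0 0 1 .
  . . . . . . . . .

Answer: -1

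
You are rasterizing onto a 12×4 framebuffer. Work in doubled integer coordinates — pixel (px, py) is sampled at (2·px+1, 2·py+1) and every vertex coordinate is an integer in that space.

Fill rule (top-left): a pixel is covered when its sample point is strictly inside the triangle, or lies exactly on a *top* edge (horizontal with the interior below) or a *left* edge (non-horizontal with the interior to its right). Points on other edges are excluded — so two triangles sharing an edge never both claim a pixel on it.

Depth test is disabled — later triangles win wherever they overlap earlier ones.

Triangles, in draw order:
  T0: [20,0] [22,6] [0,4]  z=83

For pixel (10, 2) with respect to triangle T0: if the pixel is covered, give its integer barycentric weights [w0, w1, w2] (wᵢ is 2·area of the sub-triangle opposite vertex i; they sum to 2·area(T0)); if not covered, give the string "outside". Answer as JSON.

T0:
  2·area = 128
  edge (20, 0)→(22, 6): d=(2,6) right/bottom  bias=-1
  edge (22, 6)→(0, 4): d=(-22,-2) top-left  bias=+0
  edge (0, 4)→(20, 0): d=(20,-4) top-left  bias=+0
    (7,0)@(15, 1): e=[32,96,0] → █  [on edge]
    (8,0)@(17, 1): e=[20,100,8] → █
    (9,0)@(19, 1): e=[8,104,16] → █
    (10,0)@(21, 1): e=[-4,108,24] → ·
    (2,1)@(5, 3): e=[96,32,0] → █  [on edge]
    (3,1)@(7, 3): e=[84,36,8] → █
    (4,1)@(9, 3): e=[72,40,16] → █
    (5,1)@(11, 3): e=[60,44,24] → █
    (6,1)@(13, 3): e=[48,48,32] → █
    (10,1)@(21, 3): e=[0,64,64] → ·  [on edge]
    (2,2)@(5, 5): e=[100,-12,40] → ·
    (3,2)@(7, 5): e=[88,-8,48] → ·
    (5,2)@(11, 5): e=[64,0,64] → █  [on edge]
  covered (17 px):
    · · · · · · · █ █ █ · ·
    · · █ █ █ █ █ █ █ █ · ·
    · · · · · █ █ █ █ █ █ ·
    · · · · · · · · · · · ·

Answer: [20,104,4]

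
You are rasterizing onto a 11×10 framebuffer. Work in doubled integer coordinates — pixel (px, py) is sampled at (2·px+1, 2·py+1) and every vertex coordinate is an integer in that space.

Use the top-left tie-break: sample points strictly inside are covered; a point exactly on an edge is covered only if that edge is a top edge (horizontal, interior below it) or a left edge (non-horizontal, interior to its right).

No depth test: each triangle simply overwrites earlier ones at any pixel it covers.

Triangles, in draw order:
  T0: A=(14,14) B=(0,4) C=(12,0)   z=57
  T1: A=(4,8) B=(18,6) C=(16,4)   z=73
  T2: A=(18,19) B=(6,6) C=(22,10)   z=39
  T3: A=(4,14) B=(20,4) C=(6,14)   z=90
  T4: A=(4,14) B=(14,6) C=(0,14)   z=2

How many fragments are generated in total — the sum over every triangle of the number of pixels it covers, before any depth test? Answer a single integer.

T0:
  2·area = 176
  edge (14, 14)→(0, 4): d=(-14,-10) top-left  bias=+0
  edge (0, 4)→(12, 0): d=(12,-4) top-left  bias=+0
  edge (12, 0)→(14, 14): d=(2,14) right/bottom  bias=-1
    (4,0)@(9, 1): e=[132,0,44] → X  [on edge]
    (5,0)@(11, 1): e=[152,8,16] → X
    (6,0)@(13, 1): e=[172,16,-12] → .
    (1,1)@(3, 3): e=[44,0,132] → X  [on edge]
    (2,1)@(5, 3): e=[64,8,104] → X
    (3,1)@(7, 3): e=[84,16,76] → X
    (6,1)@(13, 3): e=[144,40,-8] → .
    (1,2)@(3, 5): e=[16,24,136] → X
    (6,2)@(13, 5): e=[116,64,-4] → .
    (1,3)@(3, 7): e=[-12,48,140] → .
    (2,3)@(5, 7): e=[8,56,112] → X
    (6,3)@(13, 7): e=[88,88,0] → .  [on edge]
    (3,4)@(7, 9): e=[0,88,88] → X  [on edge]
    (10,9)@(21, 19): e=[0,264,-88] → .  [on edge]
  covered (23 px):
    . . . . X X . . . . .
    . X X X X X . . . . .
    . X X X X X . . . . .
    . . X X X X . . . . .
    . . . X X X X . . . .
    . . . . . X X . . . .
    . . . . . . X . . . .
    . . . . . . . . . . .
    . . . . . . . . . . .
    . . . . . . . . . . .
T1:
  2·area = 32  (B↔C swapped to make it positive)
  edge (4, 8)→(16, 4): d=(12,-4) top-left  bias=+0
  edge (16, 4)→(18, 6): d=(2,2) right/bottom  bias=-1
  edge (18, 6)→(4, 8): d=(-14,2) right/bottom  bias=-1
    (6,0)@(13, 1): e=[-48,0,80] → .  [on edge]
    (7,1)@(15, 3): e=[-16,0,48] → .  [on edge]
    (9,1)@(19, 3): e=[0,-8,40] → .  [on edge]
    (6,2)@(13, 5): e=[0,8,24] → X  [on edge]
    (7,2)@(15, 5): e=[8,4,20] → X
    (8,2)@(17, 5): e=[16,0,16] → .  [on edge]
    (3,3)@(7, 7): e=[0,24,8] → X  [on edge]
    (4,3)@(9, 7): e=[8,20,4] → X
    (5,3)@(11, 7): e=[16,16,0] → .  [on edge]
    (6,3)@(13, 7): e=[24,12,-4] → .
    (7,3)@(15, 7): e=[32,8,-8] → .
    (9,3)@(19, 7): e=[48,0,-16] → .  [on edge]
    (0,4)@(1, 9): e=[0,40,-8] → .  [on edge]
    (10,4)@(21, 9): e=[80,0,-48] → .  [on edge]
  covered (4 px):
    . . . . . . . . . . .
    . . . . . . . . . . .
    . . . . . . X X . . .
    . . . X X . . . . . .
    . . . . . . . . . . .
    . . . . . . . . . . .
    . . . . . . . . . . .
    . . . . . . . . . . .
    . . . . . . . . . . .
    . . . . . . . . . . .
T2:
  2·area = 160
  edge (18, 19)→(6, 6): d=(-12,-13) top-left  bias=+0
  edge (6, 6)→(22, 10): d=(16,4) right/bottom  bias=-1
  edge (22, 10)→(18, 19): d=(-4,9) right/bottom  bias=-1
    (3,3)@(7, 7): e=[1,12,147] → X
    (4,3)@(9, 7): e=[27,4,129] → X
    (5,3)@(11, 7): e=[53,-4,111] → .
    (3,4)@(7, 9): e=[-23,44,139] → .
    (4,4)@(9, 9): e=[3,36,121] → X
    (5,4)@(11, 9): e=[29,28,103] → X
    (6,4)@(13, 9): e=[55,20,85] → X
    (7,4)@(15, 9): e=[81,12,67] → X
    (8,4)@(17, 9): e=[107,4,49] → X
    (9,4)@(19, 9): e=[133,-4,31] → .
    (4,5)@(9, 11): e=[-21,68,113] → .
    (5,5)@(11, 11): e=[5,60,95] → X
  covered (21 px):
    . . . . . . . . . . .
    . . . . . . . . . . .
    . . . . . . . . . . .
    . . . X X . . . . . .
    . . . . X X X X X . .
    . . . . . X X X X X X
    . . . . . . X X X X .
    . . . . . . . X X X .
    . . . . . . . . X . .
    . . . . . . . . . . .
T3:
  2·area = 20
  edge (4, 14)→(20, 4): d=(16,-10) top-left  bias=+0
  edge (20, 4)→(6, 14): d=(-14,10) right/bottom  bias=-1
  edge (6, 14)→(4, 14): d=(-2,0) right/bottom  bias=-1
    (6,4)@(13, 9): e=[10,0,10] → .  [on edge]
    (4,5)@(9, 11): e=[2,12,6] → X
    (5,5)@(11, 11): e=[22,-8,6] → .
    (3,6)@(7, 13): e=[14,4,2] → X
    (4,6)@(9, 13): e=[34,-16,2] → .
    (3,7)@(7, 15): e=[46,-24,-2] → .
  covered (2 px):
    . . . . . . . . . . .
    . . . . . . . . . . .
    . . . . . . . . . . .
    . . . . . . . . . . .
    . . . . . . . . . . .
    . . . . X . . . . . .
    . . . X . . . . . . .
    . . . . . . . . . . .
    . . . . . . . . . . .
    . . . . . . . . . . .
T4:
  2·area = 32  (B↔C swapped to make it positive)
  edge (4, 14)→(0, 14): d=(-4,0) right/bottom  bias=-1
  edge (0, 14)→(14, 6): d=(14,-8) top-left  bias=+0
  edge (14, 6)→(4, 14): d=(-10,8) right/bottom  bias=-1
    (4,4)@(9, 9): e=[20,2,10] → X
    (5,4)@(11, 9): e=[20,18,-6] → .
    (3,5)@(7, 11): e=[12,14,6] → X
    (4,5)@(9, 11): e=[12,30,-10] → .
    (1,6)@(3, 13): e=[4,10,18] → X
    (2,6)@(5, 13): e=[4,26,2] → X
    (3,6)@(7, 13): e=[4,42,-14] → .
    (1,7)@(3, 15): e=[-4,38,-2] → .
    (2,7)@(5, 15): e=[-4,54,-18] → .
  covered (4 px):
    . . . . . . . . . . .
    . . . . . . . . . . .
    . . . . . . . . . . .
    . . . . . . . . . . .
    . . . . X . . . . . .
    . . . X . . . . . . .
    . X X . . . . . . . .
    . . . . . . . . . . .
    . . . . . . . . . . .
    . . . . . . . . . . .

Result: 54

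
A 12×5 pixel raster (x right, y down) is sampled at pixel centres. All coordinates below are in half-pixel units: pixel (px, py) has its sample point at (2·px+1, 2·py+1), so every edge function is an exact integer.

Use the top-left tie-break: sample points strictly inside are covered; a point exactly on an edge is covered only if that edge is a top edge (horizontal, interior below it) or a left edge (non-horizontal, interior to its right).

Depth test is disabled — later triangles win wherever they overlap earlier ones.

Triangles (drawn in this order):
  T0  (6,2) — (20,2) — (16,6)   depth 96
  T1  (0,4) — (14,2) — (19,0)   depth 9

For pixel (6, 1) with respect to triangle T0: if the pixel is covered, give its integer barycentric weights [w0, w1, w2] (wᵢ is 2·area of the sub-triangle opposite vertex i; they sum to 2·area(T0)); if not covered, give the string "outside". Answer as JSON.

T0:
  2·area = 56
  edge (6, 2)→(20, 2): d=(14,0) top-left  bias=+0
  edge (20, 2)→(16, 6): d=(-4,4) right/bottom  bias=-1
  edge (16, 6)→(6, 2): d=(-10,-4) top-left  bias=+0
    (10,0)@(21, 1): e=[-14,0,70] → ·  [on edge]
    (4,1)@(9, 3): e=[14,40,2] → █
    (5,1)@(11, 3): e=[14,32,10] → █
    (6,1)@(13, 3): e=[14,24,18] → █
    (7,1)@(15, 3): e=[14,16,26] → █
    (8,1)@(17, 3): e=[14,8,34] → █
    (9,1)@(19, 3): e=[14,0,42] → ·  [on edge]
    (4,2)@(9, 5): e=[42,32,-18] → ·
    (5,2)@(11, 5): e=[42,24,-10] → ·
    (6,2)@(13, 5): e=[42,16,-2] → ·
    (7,2)@(15, 5): e=[42,8,6] → █
    (8,2)@(17, 5): e=[42,0,14] → ·  [on edge]
    (7,3)@(15, 7): e=[70,0,-14] → ·  [on edge]
    (6,4)@(13, 9): e=[98,0,-42] → ·  [on edge]
  covered (6 px):
    · · · · · · · · · · · ·
    · · · · █ █ █ █ █ · · ·
    · · · · · · · █ · · · ·
    · · · · · · · · · · · ·
    · · · · · · · · · · · ·
T1:
  2·area = 18  (B↔C swapped to make it positive)
  edge (0, 4)→(19, 0): d=(19,-4) top-left  bias=+0
  edge (19, 0)→(14, 2): d=(-5,2) right/bottom  bias=-1
  edge (14, 2)→(0, 4): d=(-14,2) right/bottom  bias=-1
    (7,0)@(15, 1): e=[3,3,12] → █
    (8,0)@(17, 1): e=[11,-1,8] → ·
    (10,0)@(21, 1): e=[27,-9,0] → ·  [on edge]
    (2,1)@(5, 3): e=[1,13,4] → █
    (3,1)@(7, 3): e=[9,9,0] → ·  [on edge]
    (7,1)@(15, 3): e=[41,-7,-16] → ·
    (2,2)@(5, 5): e=[39,3,-24] → ·
  covered (2 px):
    · · · · · · · █ · · · ·
    · · █ · · · · · · · · ·
    · · · · · · · · · · · ·
    · · · · · · · · · · · ·
    · · · · · · · · · · · ·

Answer: [24,18,14]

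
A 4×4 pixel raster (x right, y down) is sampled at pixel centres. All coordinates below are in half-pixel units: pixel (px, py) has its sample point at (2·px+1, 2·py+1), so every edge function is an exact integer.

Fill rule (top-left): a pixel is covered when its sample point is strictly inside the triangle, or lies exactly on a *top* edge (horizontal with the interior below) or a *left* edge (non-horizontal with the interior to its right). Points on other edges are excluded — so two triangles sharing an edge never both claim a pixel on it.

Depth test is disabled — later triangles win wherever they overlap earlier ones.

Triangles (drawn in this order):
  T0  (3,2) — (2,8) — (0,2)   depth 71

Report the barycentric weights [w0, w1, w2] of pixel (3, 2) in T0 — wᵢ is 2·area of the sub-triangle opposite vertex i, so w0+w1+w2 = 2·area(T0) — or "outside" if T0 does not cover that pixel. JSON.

T0:
  2·area = 18
  edge (3, 2)→(2, 8): d=(-1,6) right/bottom  bias=-1
  edge (2, 8)→(0, 2): d=(-2,-6) top-left  bias=+0
  edge (0, 2)→(3, 2): d=(3,0) top-left  bias=+0
    (0,1)@(1, 3): e=[11,4,3] → #
    (1,1)@(3, 3): e=[-1,16,3] → ·
    (0,2)@(1, 5): e=[9,0,9] → #  [on edge]
    (1,2)@(3, 5): e=[-3,12,9] → ·
    (0,3)@(1, 7): e=[7,-4,15] → ·
  covered (2 px):
    · · · ·
    # · · ·
    # · · ·
    · · · ·

Answer: "outside"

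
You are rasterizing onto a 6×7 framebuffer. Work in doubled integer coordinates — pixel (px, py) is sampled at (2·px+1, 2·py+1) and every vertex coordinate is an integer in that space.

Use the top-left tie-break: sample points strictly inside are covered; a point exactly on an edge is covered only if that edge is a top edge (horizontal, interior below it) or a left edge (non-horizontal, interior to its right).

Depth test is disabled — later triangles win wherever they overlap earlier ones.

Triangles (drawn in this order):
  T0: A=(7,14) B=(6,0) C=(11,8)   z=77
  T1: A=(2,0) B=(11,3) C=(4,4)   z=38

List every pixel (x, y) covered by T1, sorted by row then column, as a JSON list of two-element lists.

T0:
  2·area = 62
  edge (7, 14)→(6, 0): d=(-1,-14) top-left  bias=+0
  edge (6, 0)→(11, 8): d=(5,8) right/bottom  bias=-1
  edge (11, 8)→(7, 14): d=(-4,6) right/bottom  bias=-1
    (3,1)@(7, 3): e=[11,7,44] → #
    (4,1)@(9, 3): e=[39,-9,32] → ·
    (3,2)@(7, 5): e=[9,17,36] → #
    (4,2)@(9, 5): e=[37,1,24] → #
    (5,2)@(11, 5): e=[65,-15,12] → ·
    (3,3)@(7, 7): e=[7,27,28] → #
    (5,3)@(11, 7): e=[63,-5,4] → ·
    (3,4)@(7, 9): e=[5,37,20] → #
    (5,4)@(11, 9): e=[61,5,-4] → ·
    (3,5)@(7, 11): e=[3,47,12] → #
    (4,5)@(9, 11): e=[31,31,0] → ·  [on edge]
    (3,6)@(7, 13): e=[1,57,4] → #
  covered (9 px):
    · · · · · ·
    · · · # · ·
    · · · # # ·
    · · · # # ·
    · · · # # ·
    · · · # · ·
    · · · # · ·
T1:
  2·area = 30
  edge (2, 0)→(11, 3): d=(9,3) right/bottom  bias=-1
  edge (11, 3)→(4, 4): d=(-7,1) right/bottom  bias=-1
  edge (4, 4)→(2, 0): d=(-2,-4) top-left  bias=+0
    (1,0)@(3, 1): e=[6,22,2] → #
    (2,0)@(5, 1): e=[0,20,10] → ·  [on edge]
    (1,1)@(3, 3): e=[24,8,-2] → ·
    (2,1)@(5, 3): e=[18,6,6] → #
    (3,1)@(7, 3): e=[12,4,14] → #
    (4,1)@(9, 3): e=[6,2,22] → #
    (5,1)@(11, 3): e=[0,0,30] → ·  [on edge]
    (2,2)@(5, 5): e=[36,-8,2] → ·
    (3,2)@(7, 5): e=[30,-10,10] → ·
    (4,2)@(9, 5): e=[24,-12,18] → ·
  covered (4 px):
    · # · · · ·
    · · # # # ·
    · · · · · ·
    · · · · · ·
    · · · · · ·
    · · · · · ·
    · · · · · ·

Result: [[1,0],[2,1],[3,1],[4,1]]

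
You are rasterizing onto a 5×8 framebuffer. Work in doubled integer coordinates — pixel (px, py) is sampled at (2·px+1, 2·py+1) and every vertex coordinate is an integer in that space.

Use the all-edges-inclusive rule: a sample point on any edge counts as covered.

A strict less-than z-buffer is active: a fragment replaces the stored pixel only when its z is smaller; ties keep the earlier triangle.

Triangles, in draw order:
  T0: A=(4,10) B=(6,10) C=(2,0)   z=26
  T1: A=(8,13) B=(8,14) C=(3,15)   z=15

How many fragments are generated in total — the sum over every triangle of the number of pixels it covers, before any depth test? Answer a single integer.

T0:
  2·area = 20  (B↔C swapped to make it positive)
  edge (4, 10)→(2, 0): d=(-2,-10) inclusive
  edge (2, 0)→(6, 10): d=(4,10) inclusive
  edge (6, 10)→(4, 10): d=(-2,0) inclusive
    (1,1)@(3, 3): e=[4,2,14] → █
    (2,1)@(5, 3): e=[24,-18,14] → ·
    (1,2)@(3, 5): e=[0,10,10] → █  [on edge]
    (2,2)@(5, 5): e=[20,-10,10] → ·
    (1,3)@(3, 7): e=[-4,18,6] → ·
    (2,4)@(5, 9): e=[12,6,2] → █
    (3,4)@(7, 9): e=[32,-14,2] → ·
    (2,5)@(5, 11): e=[8,14,-2] → ·
    (2,7)@(5, 15): e=[0,30,-10] → ·  [on edge]
  covered (3 px):
    · · · · ·
    · █ · · ·
    · █ · · ·
    · · · · ·
    · · █ · ·
    · · · · ·
    · · · · ·
    · · · · ·
T1:
  2·area = 5
  edge (8, 13)→(8, 14): d=(0,1) inclusive
  edge (8, 14)→(3, 15): d=(-5,1) inclusive
  edge (3, 15)→(8, 13): d=(5,-2) inclusive
    (1,7)@(3, 15): e=[5,0,0] → █  [on edge]
    (2,7)@(5, 15): e=[3,-2,4] → ·
  covered (1 px):
    · · · · ·
    · · · · ·
    · · · · ·
    · · · · ·
    · · · · ·
    · · · · ·
    · · · · ·
    · █ · · ·

Answer: 4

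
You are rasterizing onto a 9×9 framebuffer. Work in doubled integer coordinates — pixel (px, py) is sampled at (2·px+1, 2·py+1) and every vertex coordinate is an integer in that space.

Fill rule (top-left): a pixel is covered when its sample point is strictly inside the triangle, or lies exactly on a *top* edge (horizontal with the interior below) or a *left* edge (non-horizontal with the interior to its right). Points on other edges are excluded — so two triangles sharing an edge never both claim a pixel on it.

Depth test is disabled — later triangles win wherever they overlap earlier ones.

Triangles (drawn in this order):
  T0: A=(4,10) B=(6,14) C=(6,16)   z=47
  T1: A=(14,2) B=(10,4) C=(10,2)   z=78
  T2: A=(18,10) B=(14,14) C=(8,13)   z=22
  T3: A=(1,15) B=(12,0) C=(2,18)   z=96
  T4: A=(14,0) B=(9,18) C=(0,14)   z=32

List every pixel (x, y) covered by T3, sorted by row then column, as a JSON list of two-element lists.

T0:
  2·area = 4
  edge (4, 10)→(6, 14): d=(2,4) right/bottom  bias=-1
  edge (6, 14)→(6, 16): d=(0,2) right/bottom  bias=-1
  edge (6, 16)→(4, 10): d=(-2,-6) top-left  bias=+0
    (0,0)@(1, 1): e=[-6,10,0] → .  [on edge]
    (1,3)@(3, 7): e=[-2,6,0] → .  [on edge]
    (2,6)@(5, 13): e=[2,2,0] → X  [on edge]
    (3,6)@(7, 13): e=[-6,-2,12] → .
    (2,7)@(5, 15): e=[6,2,-4] → .
  covered (1 px):
    . . . . . . . . .
    . . . . . . . . .
    . . . . . . . . .
    . . . . . . . . .
    . . . . . . . . .
    . . . . . . . . .
    . . X . . . . . .
    . . . . . . . . .
    . . . . . . . . .
T1:
  2·area = 8
  edge (14, 2)→(10, 4): d=(-4,2) right/bottom  bias=-1
  edge (10, 4)→(10, 2): d=(0,-2) top-left  bias=+0
  edge (10, 2)→(14, 2): d=(4,0) top-left  bias=+0
    (5,1)@(11, 3): e=[2,2,4] → X
    (6,1)@(13, 3): e=[-2,6,4] → .
    (5,2)@(11, 5): e=[-6,2,12] → .
  covered (1 px):
    . . . . . . . . .
    . . . . . X . . .
    . . . . . . . . .
    . . . . . . . . .
    . . . . . . . . .
    . . . . . . . . .
    . . . . . . . . .
    . . . . . . . . .
    . . . . . . . . .
T2:
  2·area = 28
  edge (18, 10)→(14, 14): d=(-4,4) right/bottom  bias=-1
  edge (14, 14)→(8, 13): d=(-6,-1) top-left  bias=+0
  edge (8, 13)→(18, 10): d=(10,-3) top-left  bias=+0
    (7,5)@(15, 11): e=[8,19,1] → X
    (8,5)@(17, 11): e=[0,21,7] → .  [on edge]
    (4,6)@(9, 13): e=[24,1,3] → X
    (5,6)@(11, 13): e=[16,3,9] → X
    (6,6)@(13, 13): e=[8,5,15] → X
    (7,6)@(15, 13): e=[0,7,21] → .  [on edge]
    (4,7)@(9, 15): e=[16,-11,23] → .
    (5,7)@(11, 15): e=[8,-9,29] → .
    (6,7)@(13, 15): e=[0,-7,35] → .  [on edge]
    (5,8)@(11, 17): e=[0,-21,49] → .  [on edge]
  covered (4 px):
    . . . . . . . . .
    . . . . . . . . .
    . . . . . . . . .
    . . . . . . . . .
    . . . . . . . . .
    . . . . . . . X .
    . . . . X X X . .
    . . . . . . . . .
    . . . . . . . . .
T3:
  2·area = 48
  edge (1, 15)→(12, 0): d=(11,-15) top-left  bias=+0
  edge (12, 0)→(2, 18): d=(-10,18) right/bottom  bias=-1
  edge (2, 18)→(1, 15): d=(-1,-3) top-left  bias=+0
    (4,2)@(9, 5): e=[10,4,34] → X
    (5,2)@(11, 5): e=[40,-32,40] → .
    (3,3)@(7, 7): e=[2,20,26] → X
    (4,3)@(9, 7): e=[32,-16,32] → .
    (3,4)@(7, 9): e=[24,0,24] → .  [on edge]
    (2,5)@(5, 11): e=[16,16,16] → X
    (3,5)@(7, 11): e=[46,-20,22] → .
    (1,6)@(3, 13): e=[8,32,8] → X
    (2,6)@(5, 13): e=[38,-4,14] → .
    (0,7)@(1, 15): e=[0,48,0] → X  [on edge]
    (2,7)@(5, 15): e=[60,-24,12] → .
    (0,8)@(1, 17): e=[22,28,-2] → .
  covered (6 px):
    . . . . . . . . .
    . . . . . . . . .
    . . . . X . . . .
    . . . X . . . . .
    . . . . . . . . .
    . . X . . . . . .
    . X . . . . . . .
    X X . . . . . . .
    . . . . . . . . .
T4:
  2·area = 182
  edge (14, 0)→(9, 18): d=(-5,18) right/bottom  bias=-1
  edge (9, 18)→(0, 14): d=(-9,-4) top-left  bias=+0
  edge (0, 14)→(14, 0): d=(14,-14) top-left  bias=+0
    (6,0)@(13, 1): e=[13,169,0] → X  [on edge]
    (7,0)@(15, 1): e=[-23,177,28] → .
    (5,1)@(11, 3): e=[39,143,0] → X  [on edge]
    (7,1)@(15, 3): e=[-33,159,56] → .
    (4,2)@(9, 5): e=[65,117,0] → X  [on edge]
    (6,2)@(13, 5): e=[-7,133,56] → .
    (3,3)@(7, 7): e=[91,91,0] → X  [on edge]
    (6,3)@(13, 7): e=[-17,115,84] → .
    (2,4)@(5, 9): e=[117,65,0] → X  [on edge]
    (6,4)@(13, 9): e=[-27,97,112] → .
    (1,5)@(3, 11): e=[143,39,0] → X  [on edge]
    (5,5)@(11, 11): e=[-1,71,112] → .
    (0,6)@(1, 13): e=[169,13,0] → X  [on edge]
  covered (27 px):
    . . . . . . X . .
    . . . . . X X . .
    . . . . X X . . .
    . . . X X X . . .
    . . X X X X . . .
    . X X X X . . . .
    X X X X X . . . .
    . X X X X . . . .
    . . . X X . . . .

Answer: [[4,2],[3,3],[2,5],[1,6],[0,7],[1,7]]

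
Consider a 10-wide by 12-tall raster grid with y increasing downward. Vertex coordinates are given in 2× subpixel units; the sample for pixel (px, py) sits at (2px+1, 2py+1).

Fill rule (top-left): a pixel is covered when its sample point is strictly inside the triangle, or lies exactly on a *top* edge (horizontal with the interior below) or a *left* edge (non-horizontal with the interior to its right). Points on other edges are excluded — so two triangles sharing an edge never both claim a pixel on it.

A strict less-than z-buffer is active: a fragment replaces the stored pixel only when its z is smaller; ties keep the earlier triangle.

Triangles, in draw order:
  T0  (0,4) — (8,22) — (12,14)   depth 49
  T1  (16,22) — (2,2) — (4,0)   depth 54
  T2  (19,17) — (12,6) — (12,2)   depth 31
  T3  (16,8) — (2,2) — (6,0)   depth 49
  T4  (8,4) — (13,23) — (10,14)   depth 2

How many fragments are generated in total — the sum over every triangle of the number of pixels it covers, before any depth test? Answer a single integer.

T0:
  2·area = 136  (B↔C swapped to make it positive)
  edge (0, 4)→(12, 14): d=(12,10) right/bottom  bias=-1
  edge (12, 14)→(8, 22): d=(-4,8) right/bottom  bias=-1
  edge (8, 22)→(0, 4): d=(-8,-18) top-left  bias=+0
    (0,2)@(1, 5): e=[2,124,10] → █
    (1,2)@(3, 5): e=[-18,108,46] → ·
    (0,3)@(1, 7): e=[26,116,-6] → ·
    (1,3)@(3, 7): e=[6,100,30] → █
    (2,3)@(5, 7): e=[-14,84,66] → ·
    (1,4)@(3, 9): e=[30,92,14] → █
    (2,4)@(5, 9): e=[10,76,50] → █
    (3,4)@(7, 9): e=[-10,60,86] → ·
    (1,5)@(3, 11): e=[54,84,-2] → ·
    (2,5)@(5, 11): e=[34,68,34] → █
    (3,5)@(7, 11): e=[14,52,70] → █
    (4,5)@(9, 11): e=[-6,36,106] → ·
  covered (17 px):
    · · · · · · · · · ·
    · · · · · · · · · ·
    █ · · · · · · · · ·
    · █ · · · · · · · ·
    · █ █ · · · · · · ·
    · · █ █ · · · · · ·
    · · █ █ █ · · · · ·
    · · █ █ █ █ · · · ·
    · · · █ █ · · · · ·
    · · · █ █ · · · · ·
    · · · · · · · · · ·
    · · · · · · · · · ·
T1:
  2·area = 68
  edge (16, 22)→(2, 2): d=(-14,-20) top-left  bias=+0
  edge (2, 2)→(4, 0): d=(2,-2) top-left  bias=+0
  edge (4, 0)→(16, 22): d=(12,22) right/bottom  bias=-1
    (1,0)@(3, 1): e=[34,0,34] → █  [on edge]
    (2,0)@(5, 1): e=[74,4,-10] → ·
    (0,1)@(1, 3): e=[-34,0,102] → ·  [on edge]
    (1,1)@(3, 3): e=[6,4,58] → █
    (2,1)@(5, 3): e=[46,8,14] → █
    (3,1)@(7, 3): e=[86,12,-30] → ·
    (1,2)@(3, 5): e=[-22,8,82] → ·
    (2,2)@(5, 5): e=[18,12,38] → █
    (3,2)@(7, 5): e=[58,16,-6] → ·
    (2,3)@(5, 7): e=[-10,16,62] → ·
    (3,3)@(7, 7): e=[30,20,18] → █
    (4,3)@(9, 7): e=[70,24,-26] → ·
  covered (9 px):
    · █ · · · · · · · ·
    · █ █ · · · · · · ·
    · · █ · · · · · · ·
    · · · █ · · · · · ·
    · · · █ · · · · · ·
    · · · · █ · · · · ·
    · · · · · █ · · · ·
    · · · · · · · · · ·
    · · · · · · █ · · ·
    · · · · · · · · · ·
    · · · · · · · · · ·
    · · · · · · · · · ·
T2:
  2·area = 28
  edge (19, 17)→(12, 6): d=(-7,-11) top-left  bias=+0
  edge (12, 6)→(12, 2): d=(0,-4) top-left  bias=+0
  edge (12, 2)→(19, 17): d=(7,15) right/bottom  bias=-1
    (6,2)@(13, 5): e=[18,4,6] → █
    (7,2)@(15, 5): e=[40,12,-24] → ·
    (6,3)@(13, 7): e=[4,4,20] → █
    (7,3)@(15, 7): e=[26,12,-10] → ·
    (6,4)@(13, 9): e=[-10,4,34] → ·
    (7,4)@(15, 9): e=[12,12,4] → █
    (8,4)@(17, 9): e=[34,20,-26] → ·
    (7,5)@(15, 11): e=[-2,12,18] → ·
    (8,6)@(17, 13): e=[6,20,2] → █
    (9,6)@(19, 13): e=[28,28,-28] → ·
    (8,7)@(17, 15): e=[-8,20,16] → ·
    (9,8)@(19, 17): e=[0,28,0] → ·  [on edge]
  covered (4 px):
    · · · · · · · · · ·
    · · · · · · · · · ·
    · · · · · · █ · · ·
    · · · · · · █ · · ·
    · · · · · · · █ · ·
    · · · · · · · · · ·
    · · · · · · · · █ ·
    · · · · · · · · · ·
    · · · · · · · · · ·
    · · · · · · · · · ·
    · · · · · · · · · ·
    · · · · · · · · · ·
T3:
  2·area = 52
  edge (16, 8)→(2, 2): d=(-14,-6) top-left  bias=+0
  edge (2, 2)→(6, 0): d=(4,-2) top-left  bias=+0
  edge (6, 0)→(16, 8): d=(10,8) right/bottom  bias=-1
    (2,0)@(5, 1): e=[32,2,18] → █
    (3,0)@(7, 1): e=[44,6,2] → █
    (4,0)@(9, 1): e=[56,10,-14] → ·
    (2,1)@(5, 3): e=[4,10,38] → █
    (4,1)@(9, 3): e=[28,18,6] → █
    (5,1)@(11, 3): e=[40,22,-10] → ·
    (2,2)@(5, 5): e=[-24,18,58] → ·
    (3,2)@(7, 5): e=[-12,22,42] → ·
    (4,2)@(9, 5): e=[0,26,26] → █  [on edge]
    (5,2)@(11, 5): e=[12,30,10] → █
    (6,2)@(13, 5): e=[24,34,-6] → ·
    (4,3)@(9, 7): e=[-28,34,46] → ·
  covered (7 px):
    · · █ █ · · · · · ·
    · · █ █ █ · · · · ·
    · · · · █ █ · · · ·
    · · · · · · · · · ·
    · · · · · · · · · ·
    · · · · · · · · · ·
    · · · · · · · · · ·
    · · · · · · · · · ·
    · · · · · · · · · ·
    · · · · · · · · · ·
    · · · · · · · · · ·
    · · · · · · · · · ·
T4:
  2·area = 12
  edge (8, 4)→(13, 23): d=(5,19) right/bottom  bias=-1
  edge (13, 23)→(10, 14): d=(-3,-9) top-left  bias=+0
  edge (10, 14)→(8, 4): d=(-2,-10) top-left  bias=+0
    (3,2)@(7, 5): e=[24,0,-12] → ·  [on edge]
    (4,4)@(9, 9): e=[6,6,0] → █  [on edge]
    (5,4)@(11, 9): e=[-32,24,20] → ·
    (4,5)@(9, 11): e=[16,0,-4] → ·  [on edge]
    (5,8)@(11, 17): e=[8,0,4] → █  [on edge]
    (6,8)@(13, 17): e=[-30,18,24] → ·
    (5,9)@(11, 19): e=[18,-6,0] → ·  [on edge]
    (6,11)@(13, 23): e=[0,0,12] → ·  [on edge]
  covered (2 px):
    · · · · · · · · · ·
    · · · · · · · · · ·
    · · · · · · · · · ·
    · · · · · · · · · ·
    · · · · █ · · · · ·
    · · · · · · · · · ·
    · · · · · · · · · ·
    · · · · · · · · · ·
    · · · · · █ · · · ·
    · · · · · · · · · ·
    · · · · · · · · · ·
    · · · · · · · · · ·

Answer: 39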